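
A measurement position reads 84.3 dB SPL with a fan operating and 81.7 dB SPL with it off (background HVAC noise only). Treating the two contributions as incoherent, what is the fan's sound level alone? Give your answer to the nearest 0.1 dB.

Background correction is a power subtraction:
L_src = 10·log₁₀(10^(84.3/10) − 10^(81.7/10)) = 10·log₁₀(121200000) = 80.8 dB SPL.

80.8 dB SPL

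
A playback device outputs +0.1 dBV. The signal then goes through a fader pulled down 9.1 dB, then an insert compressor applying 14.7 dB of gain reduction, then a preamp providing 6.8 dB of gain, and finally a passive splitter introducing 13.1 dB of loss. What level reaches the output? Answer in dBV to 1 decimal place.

Gain stages sum in dB:
+0.1 − 9.1 − 14.7 + 6.8 − 13.1 = -30.0 dBV.

-30.0 dBV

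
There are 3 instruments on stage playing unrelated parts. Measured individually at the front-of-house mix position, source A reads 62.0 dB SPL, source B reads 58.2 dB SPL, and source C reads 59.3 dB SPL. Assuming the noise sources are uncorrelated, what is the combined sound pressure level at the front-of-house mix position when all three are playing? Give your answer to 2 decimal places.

64.91 dB SPL

Uncorrelated sources add in intensity (power), not in dB.
L_total = 10·log₁₀(10^(62.0/10) + 10^(58.2/10) + 10^(59.3/10)) = 10·log₁₀(3097000) = 64.91 dB SPL.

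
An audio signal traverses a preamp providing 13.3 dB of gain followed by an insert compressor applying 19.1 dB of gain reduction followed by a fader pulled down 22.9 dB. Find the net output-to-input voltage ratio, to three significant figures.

Net gain = 13.3 + (−19.1) + (−22.9) = -28.7 dB.
Voltage ratio = 10^(-28.7/20) = 0.0367.

0.0367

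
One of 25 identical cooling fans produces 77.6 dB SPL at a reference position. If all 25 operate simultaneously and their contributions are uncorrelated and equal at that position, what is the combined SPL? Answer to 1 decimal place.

91.6 dB SPL

25 equal incoherent sources raise the level by 10·log₁₀(25) = 13.98 dB.
L_total = 77.6 + 13.98 = 91.6 dB SPL.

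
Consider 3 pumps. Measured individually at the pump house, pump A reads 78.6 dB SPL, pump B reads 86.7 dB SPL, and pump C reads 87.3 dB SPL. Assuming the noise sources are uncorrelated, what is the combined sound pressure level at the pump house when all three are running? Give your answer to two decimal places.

90.32 dB SPL

Add the sources as powers (linear), then convert back to dB:
L_total = 10·log₁₀(10^(78.6/10) + 10^(86.7/10) + 10^(87.3/10)) = 10·log₁₀(1077000000) = 90.32 dB SPL.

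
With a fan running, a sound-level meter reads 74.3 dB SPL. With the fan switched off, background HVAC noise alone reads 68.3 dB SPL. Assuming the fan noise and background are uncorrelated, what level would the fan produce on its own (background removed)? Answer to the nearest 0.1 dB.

73.0 dB SPL

Background correction is a power subtraction:
L_src = 10·log₁₀(10^(74.3/10) − 10^(68.3/10)) = 10·log₁₀(20150000) = 73.0 dB SPL.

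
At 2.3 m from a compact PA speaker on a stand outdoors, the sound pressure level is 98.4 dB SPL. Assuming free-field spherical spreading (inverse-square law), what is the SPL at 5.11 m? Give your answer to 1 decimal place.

91.5 dB SPL

For a point source in a free field, ΔL = −20·log₁₀(d₂/d₁).
ΔL = −20·log₁₀(5.11/2.3) = -6.93 dB, so L₂ = 98.4 + (-6.93) = 91.5 dB SPL.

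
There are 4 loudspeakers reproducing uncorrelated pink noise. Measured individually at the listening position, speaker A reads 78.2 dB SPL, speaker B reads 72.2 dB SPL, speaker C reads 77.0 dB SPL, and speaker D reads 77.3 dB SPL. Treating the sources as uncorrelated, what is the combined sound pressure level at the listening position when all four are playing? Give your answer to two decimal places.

82.71 dB SPL

Uncorrelated sources add in intensity (power), not in dB.
L_total = 10·log₁₀(10^(78.2/10) + 10^(72.2/10) + 10^(77.0/10) + 10^(77.3/10)) = 10·log₁₀(186500000) = 82.71 dB SPL.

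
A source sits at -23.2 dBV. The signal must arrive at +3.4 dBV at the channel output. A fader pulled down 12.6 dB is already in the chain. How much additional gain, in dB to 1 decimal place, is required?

The required make-up gain is the shortfall in the dB sum.
G = +3.4 − (-23.2) + 12.6 = 39.2 dB.

39.2 dB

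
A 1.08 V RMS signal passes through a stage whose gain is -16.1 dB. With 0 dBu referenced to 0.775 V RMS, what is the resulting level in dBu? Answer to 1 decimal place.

-13.2 dBu

Input level: 20·log₁₀(1.08/0.775) = 2.88 dBu.
Output: 2.88 − 16.1 = -13.2 dBu.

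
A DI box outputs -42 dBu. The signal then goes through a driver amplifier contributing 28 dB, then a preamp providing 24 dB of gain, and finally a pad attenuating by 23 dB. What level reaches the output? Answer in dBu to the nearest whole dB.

Gain stages sum in dB:
-42 + 28 + 24 − 23 = -13 dBu.

-13 dBu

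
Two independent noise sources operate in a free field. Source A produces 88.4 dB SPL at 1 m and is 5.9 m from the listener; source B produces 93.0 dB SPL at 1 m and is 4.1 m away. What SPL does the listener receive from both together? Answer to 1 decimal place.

At the listener: L_A = 88.4 − 20·log₁₀(5.9) = 72.98 dB; L_B = 93.0 − 20·log₁₀(4.1) = 80.74 dB.
Combined: 10·log₁₀(10^(72.98/10)+10^(80.74/10)) = 81.4 dB SPL.

81.4 dB SPL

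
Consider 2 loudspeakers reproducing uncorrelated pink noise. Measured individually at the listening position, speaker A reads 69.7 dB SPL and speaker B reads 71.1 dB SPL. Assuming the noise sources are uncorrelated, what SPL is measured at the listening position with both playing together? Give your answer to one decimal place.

73.5 dB SPL

Uncorrelated sources add in intensity (power), not in dB.
L_total = 10·log₁₀(10^(69.7/10) + 10^(71.1/10)) = 10·log₁₀(22220000) = 73.5 dB SPL.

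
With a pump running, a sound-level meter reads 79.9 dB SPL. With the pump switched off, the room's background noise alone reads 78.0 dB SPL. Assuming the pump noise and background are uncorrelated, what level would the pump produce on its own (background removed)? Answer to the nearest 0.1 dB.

75.4 dB SPL

Remove the background by subtracting linear intensities:
L_src = 10·log₁₀(10^(79.9/10) − 10^(78.0/10)) = 10·log₁₀(34630000) = 75.4 dB SPL.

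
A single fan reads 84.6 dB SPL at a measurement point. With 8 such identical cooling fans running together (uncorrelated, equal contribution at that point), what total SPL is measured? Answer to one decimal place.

93.6 dB SPL

8 equal incoherent sources raise the level by 10·log₁₀(8) = 9.03 dB.
L_total = 84.6 + 9.03 = 93.6 dB SPL.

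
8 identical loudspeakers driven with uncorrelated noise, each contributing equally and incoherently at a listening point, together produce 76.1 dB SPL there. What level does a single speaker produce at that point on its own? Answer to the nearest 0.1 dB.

8 equal incoherent sources add 10·log₁₀(8) = 9.03 dB over one source.
L_one = 76.1 − 9.03 = 67.1 dB SPL.

67.1 dB SPL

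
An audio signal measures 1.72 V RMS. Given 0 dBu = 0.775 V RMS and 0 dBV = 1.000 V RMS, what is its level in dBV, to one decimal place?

+4.7 dBV

dBV = 20·log₁₀(V / 1.000 V).
20·log₁₀(1.72/1.000) = +4.7 dBV.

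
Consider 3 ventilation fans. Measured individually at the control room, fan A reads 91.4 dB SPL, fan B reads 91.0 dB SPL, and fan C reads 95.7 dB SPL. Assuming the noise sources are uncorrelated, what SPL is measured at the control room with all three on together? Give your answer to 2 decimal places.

Incoherent sources sum as intensities:
L_total = 10·log₁₀(10^(91.4/10) + 10^(91.0/10) + 10^(95.7/10)) = 10·log₁₀(6355000000) = 98.03 dB SPL.

98.03 dB SPL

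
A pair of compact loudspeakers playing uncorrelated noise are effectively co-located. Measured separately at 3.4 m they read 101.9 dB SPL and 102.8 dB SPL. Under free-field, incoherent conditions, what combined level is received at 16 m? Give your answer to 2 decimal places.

Combined at 3.4 m: 10·log₁₀(10^(101.9/10)+10^(102.8/10)) = 105.384 dB SPL.
Then apply −20·log₁₀(16/3.4) = -13.453 dB → 91.93 dB SPL.

91.93 dB SPL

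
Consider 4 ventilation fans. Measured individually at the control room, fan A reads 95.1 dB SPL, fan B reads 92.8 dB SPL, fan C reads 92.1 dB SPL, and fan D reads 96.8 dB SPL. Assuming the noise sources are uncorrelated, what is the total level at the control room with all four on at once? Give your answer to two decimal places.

Uncorrelated sources add in intensity (power), not in dB.
L_total = 10·log₁₀(10^(95.1/10) + 10^(92.8/10) + 10^(92.1/10) + 10^(96.8/10)) = 10·log₁₀(11550000000) = 100.63 dB SPL.

100.63 dB SPL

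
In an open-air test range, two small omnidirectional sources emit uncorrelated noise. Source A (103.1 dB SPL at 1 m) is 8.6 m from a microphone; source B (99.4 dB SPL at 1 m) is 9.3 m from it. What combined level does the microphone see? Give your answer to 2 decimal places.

At the listener: L_A = 103.1 − 20·log₁₀(8.6) = 84.410 dB; L_B = 99.4 − 20·log₁₀(9.3) = 80.030 dB.
Combined: 10·log₁₀(10^(84.410/10)+10^(80.030/10)) = 85.76 dB SPL.

85.76 dB SPL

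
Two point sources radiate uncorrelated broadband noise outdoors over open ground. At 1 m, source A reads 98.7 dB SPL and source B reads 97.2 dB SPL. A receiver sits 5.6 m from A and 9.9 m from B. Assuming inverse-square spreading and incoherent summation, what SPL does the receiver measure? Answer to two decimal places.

84.62 dB SPL

At the listener: L_A = 98.7 − 20·log₁₀(5.6) = 83.736 dB; L_B = 97.2 − 20·log₁₀(9.9) = 77.287 dB.
Combined: 10·log₁₀(10^(83.736/10)+10^(77.287/10)) = 84.62 dB SPL.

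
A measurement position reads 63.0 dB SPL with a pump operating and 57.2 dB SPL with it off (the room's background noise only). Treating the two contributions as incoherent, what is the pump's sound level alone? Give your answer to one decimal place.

Subtract intensities: L_src = 10·log₁₀(10^(L_total/10) − 10^(L_bg/10)).
L_src = 10·log₁₀(10^(63.0/10) − 10^(57.2/10)) = 10·log₁₀(1470000) = 61.7 dB SPL.

61.7 dB SPL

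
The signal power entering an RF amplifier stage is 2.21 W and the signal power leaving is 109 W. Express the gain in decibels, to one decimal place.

For a power ratio, dB = 10·log₁₀(P₂/P₁).
10·log₁₀(109/2.21) = 10·log₁₀(49.32) = 16.9 dB.

16.9 dB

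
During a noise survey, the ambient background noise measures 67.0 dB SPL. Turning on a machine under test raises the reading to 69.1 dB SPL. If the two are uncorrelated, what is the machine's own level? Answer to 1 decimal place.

64.9 dB SPL

Background correction is a power subtraction:
L_src = 10·log₁₀(10^(69.1/10) − 10^(67.0/10)) = 10·log₁₀(3116000) = 64.9 dB SPL.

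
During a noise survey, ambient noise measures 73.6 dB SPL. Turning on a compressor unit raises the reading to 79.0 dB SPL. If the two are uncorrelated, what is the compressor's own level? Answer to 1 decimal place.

Background correction is a power subtraction:
L_src = 10·log₁₀(10^(79.0/10) − 10^(73.6/10)) = 10·log₁₀(56520000) = 77.5 dB SPL.

77.5 dB SPL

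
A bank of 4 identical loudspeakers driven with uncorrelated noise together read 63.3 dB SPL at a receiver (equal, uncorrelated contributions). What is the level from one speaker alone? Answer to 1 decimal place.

4 equal incoherent sources add 10·log₁₀(4) = 6.02 dB over one source.
L_one = 63.3 − 6.02 = 57.3 dB SPL.

57.3 dB SPL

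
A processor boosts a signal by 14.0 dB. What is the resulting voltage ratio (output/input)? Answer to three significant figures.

5.01

Voltage ratio = 10^(dB/20).
10^(14.0/20) = 10^(0.7000) = 5.01.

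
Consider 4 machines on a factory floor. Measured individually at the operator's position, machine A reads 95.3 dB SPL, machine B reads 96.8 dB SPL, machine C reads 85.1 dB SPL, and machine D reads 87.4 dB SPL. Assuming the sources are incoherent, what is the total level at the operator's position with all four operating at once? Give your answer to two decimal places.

Uncorrelated sources add in intensity (power), not in dB.
L_total = 10·log₁₀(10^(95.3/10) + 10^(96.8/10) + 10^(85.1/10) + 10^(87.4/10)) = 10·log₁₀(9048000000) = 99.57 dB SPL.

99.57 dB SPL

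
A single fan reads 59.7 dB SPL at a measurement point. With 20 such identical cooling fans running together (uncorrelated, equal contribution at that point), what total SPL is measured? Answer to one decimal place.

72.7 dB SPL

20 equal incoherent sources raise the level by 10·log₁₀(20) = 13.01 dB.
L_total = 59.7 + 13.01 = 72.7 dB SPL.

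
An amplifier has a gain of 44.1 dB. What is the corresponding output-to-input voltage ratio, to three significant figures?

Voltage ratio = 10^(dB/20).
10^(44.1/20) = 10^(2.205) = 160.

160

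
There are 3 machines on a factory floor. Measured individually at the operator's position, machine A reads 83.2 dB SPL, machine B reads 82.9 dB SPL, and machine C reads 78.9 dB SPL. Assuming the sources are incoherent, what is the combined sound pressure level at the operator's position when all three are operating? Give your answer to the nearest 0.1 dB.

Add the sources as powers (linear), then convert back to dB:
L_total = 10·log₁₀(10^(83.2/10) + 10^(82.9/10) + 10^(78.9/10)) = 10·log₁₀(481500000) = 86.8 dB SPL.

86.8 dB SPL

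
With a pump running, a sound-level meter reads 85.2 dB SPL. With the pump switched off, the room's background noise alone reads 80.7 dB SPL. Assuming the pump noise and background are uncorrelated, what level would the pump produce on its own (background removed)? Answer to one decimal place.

Remove the background by subtracting linear intensities:
L_src = 10·log₁₀(10^(85.2/10) − 10^(80.7/10)) = 10·log₁₀(213600000) = 83.3 dB SPL.

83.3 dB SPL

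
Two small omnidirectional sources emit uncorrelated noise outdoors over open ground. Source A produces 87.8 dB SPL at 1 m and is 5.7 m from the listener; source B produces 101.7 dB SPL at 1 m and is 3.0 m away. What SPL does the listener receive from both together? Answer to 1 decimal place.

92.2 dB SPL

At the listener: L_A = 87.8 − 20·log₁₀(5.7) = 72.68 dB; L_B = 101.7 − 20·log₁₀(3.0) = 92.16 dB.
Combined: 10·log₁₀(10^(72.68/10)+10^(92.16/10)) = 92.2 dB SPL.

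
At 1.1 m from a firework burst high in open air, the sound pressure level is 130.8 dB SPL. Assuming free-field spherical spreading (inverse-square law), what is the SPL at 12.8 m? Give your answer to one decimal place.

109.5 dB SPL

For a point source in a free field, ΔL = −20·log₁₀(d₂/d₁).
ΔL = −20·log₁₀(12.8/1.1) = -21.32 dB, so L₂ = 130.8 + (-21.32) = 109.5 dB SPL.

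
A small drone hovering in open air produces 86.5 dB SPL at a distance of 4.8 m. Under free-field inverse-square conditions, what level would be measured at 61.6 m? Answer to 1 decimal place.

64.3 dB SPL

Free-field point source: level drops by 20·log₁₀ of the distance ratio.
ΔL = −20·log₁₀(61.6/4.8) = -22.17 dB, so L₂ = 86.5 + (-22.17) = 64.3 dB SPL.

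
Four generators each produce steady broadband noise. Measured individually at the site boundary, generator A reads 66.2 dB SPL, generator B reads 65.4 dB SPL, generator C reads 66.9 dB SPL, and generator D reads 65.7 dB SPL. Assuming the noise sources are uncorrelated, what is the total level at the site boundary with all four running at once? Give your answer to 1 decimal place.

72.1 dB SPL

Uncorrelated sources add in intensity (power), not in dB.
L_total = 10·log₁₀(10^(66.2/10) + 10^(65.4/10) + 10^(66.9/10) + 10^(65.7/10)) = 10·log₁₀(16250000) = 72.1 dB SPL.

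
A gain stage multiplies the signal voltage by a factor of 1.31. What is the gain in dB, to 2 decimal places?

Voltage ratio → dB uses the 20·log₁₀ form:
20·log₁₀(1.31) = 2.35 dB.

2.35 dB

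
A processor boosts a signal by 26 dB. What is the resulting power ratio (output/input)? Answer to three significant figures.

Power ratio = 10^(dB/10).
10^(26/10) = 10^(2.600) = 398.

398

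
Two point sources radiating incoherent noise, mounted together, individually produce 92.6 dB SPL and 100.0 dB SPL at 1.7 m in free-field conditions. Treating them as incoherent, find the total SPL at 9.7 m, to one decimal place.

85.6 dB SPL

Combined at 1.7 m: 10·log₁₀(10^(92.6/10)+10^(100.0/10)) = 100.73 dB SPL.
Then apply −20·log₁₀(9.7/1.7) = -15.13 dB → 85.6 dB SPL.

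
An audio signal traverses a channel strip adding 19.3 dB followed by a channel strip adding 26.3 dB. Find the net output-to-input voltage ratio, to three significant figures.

191

Net gain = 19.3 + 26.3 = 45.6 dB.
Voltage ratio = 10^(45.6/20) = 191.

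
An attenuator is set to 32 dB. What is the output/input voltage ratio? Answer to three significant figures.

0.0251

Voltage ratio = 10^(dB/20).
10^(-32/20) = 10^(-1.600) = 0.0251.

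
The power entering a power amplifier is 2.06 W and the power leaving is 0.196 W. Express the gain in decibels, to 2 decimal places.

Power is a power quantity, so gain = 10·log₁₀(P_out/P_in).
10·log₁₀(0.196/2.06) = 10·log₁₀(0.09515) = -10.22 dB.

-10.22 dB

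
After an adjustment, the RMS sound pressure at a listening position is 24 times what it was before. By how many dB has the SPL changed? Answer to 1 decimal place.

27.6 dB

Sound pressure is an amplitude quantity: ΔL = 20·log₁₀(p₂/p₁).
20·log₁₀(24) = 27.6 dB.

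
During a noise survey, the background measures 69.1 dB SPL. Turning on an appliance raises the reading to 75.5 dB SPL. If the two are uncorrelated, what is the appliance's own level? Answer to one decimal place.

74.4 dB SPL

Subtract intensities: L_src = 10·log₁₀(10^(L_total/10) − 10^(L_bg/10)).
L_src = 10·log₁₀(10^(75.5/10) − 10^(69.1/10)) = 10·log₁₀(27350000) = 74.4 dB SPL.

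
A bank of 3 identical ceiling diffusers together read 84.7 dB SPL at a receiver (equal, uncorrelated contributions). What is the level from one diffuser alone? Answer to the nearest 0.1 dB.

3 equal incoherent sources add 10·log₁₀(3) = 4.77 dB over one source.
L_one = 84.7 − 4.77 = 79.9 dB SPL.

79.9 dB SPL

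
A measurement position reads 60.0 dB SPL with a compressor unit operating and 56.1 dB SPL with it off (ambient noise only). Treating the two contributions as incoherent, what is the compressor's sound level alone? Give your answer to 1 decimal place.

57.7 dB SPL

Background correction is a power subtraction:
L_src = 10·log₁₀(10^(60.0/10) − 10^(56.1/10)) = 10·log₁₀(592600) = 57.7 dB SPL.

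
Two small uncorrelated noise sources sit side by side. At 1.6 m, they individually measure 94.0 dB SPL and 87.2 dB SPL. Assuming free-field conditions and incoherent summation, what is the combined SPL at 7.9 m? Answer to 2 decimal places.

Combined at 1.6 m: 10·log₁₀(10^(94.0/10)+10^(87.2/10)) = 94.824 dB SPL.
Then apply −20·log₁₀(7.9/1.6) = -13.870 dB → 80.95 dB SPL.

80.95 dB SPL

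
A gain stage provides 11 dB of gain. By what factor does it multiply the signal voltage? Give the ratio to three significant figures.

3.55

Voltage ratio = 10^(dB/20).
10^(11/20) = 10^(0.5500) = 3.55.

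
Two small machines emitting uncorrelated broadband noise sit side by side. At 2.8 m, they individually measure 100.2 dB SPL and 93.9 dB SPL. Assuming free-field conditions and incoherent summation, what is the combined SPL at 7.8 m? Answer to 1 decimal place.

92.2 dB SPL

Combined at 2.8 m: 10·log₁₀(10^(100.2/10)+10^(93.9/10)) = 101.11 dB SPL.
Then apply −20·log₁₀(7.8/2.8) = -8.90 dB → 92.2 dB SPL.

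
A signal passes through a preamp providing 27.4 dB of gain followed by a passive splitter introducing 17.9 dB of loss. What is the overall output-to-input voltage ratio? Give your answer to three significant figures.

Net gain = 27.4 + (−17.9) = 9.5 dB.
Voltage ratio = 10^(9.5/20) = 2.99.

2.99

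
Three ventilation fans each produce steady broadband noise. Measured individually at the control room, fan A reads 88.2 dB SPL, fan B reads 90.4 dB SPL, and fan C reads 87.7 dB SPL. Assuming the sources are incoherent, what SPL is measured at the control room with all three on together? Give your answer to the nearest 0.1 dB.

Add the sources as powers (linear), then convert back to dB:
L_total = 10·log₁₀(10^(88.2/10) + 10^(90.4/10) + 10^(87.7/10)) = 10·log₁₀(2346000000) = 93.7 dB SPL.

93.7 dB SPL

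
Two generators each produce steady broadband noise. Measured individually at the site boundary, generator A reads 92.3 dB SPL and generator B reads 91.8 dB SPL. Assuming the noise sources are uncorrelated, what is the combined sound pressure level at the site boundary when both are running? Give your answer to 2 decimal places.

95.07 dB SPL

Incoherent sources sum as intensities:
L_total = 10·log₁₀(10^(92.3/10) + 10^(91.8/10)) = 10·log₁₀(3212000000) = 95.07 dB SPL.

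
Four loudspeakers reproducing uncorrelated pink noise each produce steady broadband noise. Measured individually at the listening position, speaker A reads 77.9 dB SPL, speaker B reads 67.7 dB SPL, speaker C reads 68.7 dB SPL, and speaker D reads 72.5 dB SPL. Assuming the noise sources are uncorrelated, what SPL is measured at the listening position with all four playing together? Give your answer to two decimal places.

Uncorrelated sources add in intensity (power), not in dB.
L_total = 10·log₁₀(10^(77.9/10) + 10^(67.7/10) + 10^(68.7/10) + 10^(72.5/10)) = 10·log₁₀(92740000) = 79.67 dB SPL.

79.67 dB SPL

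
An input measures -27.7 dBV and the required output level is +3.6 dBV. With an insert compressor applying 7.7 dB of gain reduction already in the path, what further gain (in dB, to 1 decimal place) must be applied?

39.0 dB

The required make-up gain is the shortfall in the dB sum.
G = +3.6 − (-27.7) + 7.7 = 39.0 dB.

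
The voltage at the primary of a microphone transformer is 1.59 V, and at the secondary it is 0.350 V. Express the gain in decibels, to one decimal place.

Voltage ratio → dB uses the 20·log₁₀ form:
20·log₁₀(0.350/1.59) = 20·log₁₀(0.2201) = -13.1 dB.

-13.1 dB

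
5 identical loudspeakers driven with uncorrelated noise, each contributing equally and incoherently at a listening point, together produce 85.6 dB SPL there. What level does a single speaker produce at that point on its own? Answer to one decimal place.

5 equal incoherent sources add 10·log₁₀(5) = 6.99 dB over one source.
L_one = 85.6 − 6.99 = 78.6 dB SPL.

78.6 dB SPL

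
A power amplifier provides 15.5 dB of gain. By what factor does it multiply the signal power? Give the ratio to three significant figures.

Power ratio = 10^(dB/10).
10^(15.5/10) = 10^(1.550) = 35.5.

35.5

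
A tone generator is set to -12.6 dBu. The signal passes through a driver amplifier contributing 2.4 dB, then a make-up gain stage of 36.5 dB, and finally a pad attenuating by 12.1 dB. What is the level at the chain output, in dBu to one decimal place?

Cascaded gains and losses add directly in dB.
-12.6 + 2.4 + 36.5 − 12.1 = +14.2 dBu.

+14.2 dBu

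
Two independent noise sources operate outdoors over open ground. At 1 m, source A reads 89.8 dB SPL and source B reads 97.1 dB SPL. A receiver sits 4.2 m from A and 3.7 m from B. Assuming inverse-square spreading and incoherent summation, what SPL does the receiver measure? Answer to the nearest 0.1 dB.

86.3 dB SPL

At the listener: L_A = 89.8 − 20·log₁₀(4.2) = 77.34 dB; L_B = 97.1 − 20·log₁₀(3.7) = 85.74 dB.
Combined: 10·log₁₀(10^(77.34/10)+10^(85.74/10)) = 86.3 dB SPL.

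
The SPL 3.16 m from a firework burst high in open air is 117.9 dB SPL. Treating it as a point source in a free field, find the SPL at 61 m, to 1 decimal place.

For a point source in a free field, ΔL = −20·log₁₀(d₂/d₁).
ΔL = −20·log₁₀(61/3.16) = -25.71 dB, so L₂ = 117.9 + (-25.71) = 92.2 dB SPL.

92.2 dB SPL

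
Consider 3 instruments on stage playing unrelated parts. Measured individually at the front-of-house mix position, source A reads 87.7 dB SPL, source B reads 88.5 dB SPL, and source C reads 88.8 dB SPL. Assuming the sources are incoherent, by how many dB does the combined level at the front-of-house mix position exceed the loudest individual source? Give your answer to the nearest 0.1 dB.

4.3 dB

Incoherent sources sum as intensities:
L_total = 10·log₁₀(10^(87.7/10) + 10^(88.5/10) + 10^(88.8/10)) = 93.13 dB SPL.
Excess over the loudest (88.8 dB): 93.13 − 88.8 = 4.3 dB.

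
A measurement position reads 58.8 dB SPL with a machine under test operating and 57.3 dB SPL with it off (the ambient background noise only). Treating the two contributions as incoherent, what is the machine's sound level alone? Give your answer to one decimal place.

Remove the background by subtracting linear intensities:
L_src = 10·log₁₀(10^(58.8/10) − 10^(57.3/10)) = 10·log₁₀(221500) = 53.5 dB SPL.

53.5 dB SPL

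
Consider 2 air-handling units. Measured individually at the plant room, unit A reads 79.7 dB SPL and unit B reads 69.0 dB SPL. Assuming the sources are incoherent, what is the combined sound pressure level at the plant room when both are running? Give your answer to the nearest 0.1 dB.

80.1 dB SPL

Add the sources as powers (linear), then convert back to dB:
L_total = 10·log₁₀(10^(79.7/10) + 10^(69.0/10)) = 10·log₁₀(101300000) = 80.1 dB SPL.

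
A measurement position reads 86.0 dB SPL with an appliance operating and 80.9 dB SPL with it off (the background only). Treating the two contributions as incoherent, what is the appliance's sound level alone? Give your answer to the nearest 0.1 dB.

Background correction is a power subtraction:
L_src = 10·log₁₀(10^(86.0/10) − 10^(80.9/10)) = 10·log₁₀(275100000) = 84.4 dB SPL.

84.4 dB SPL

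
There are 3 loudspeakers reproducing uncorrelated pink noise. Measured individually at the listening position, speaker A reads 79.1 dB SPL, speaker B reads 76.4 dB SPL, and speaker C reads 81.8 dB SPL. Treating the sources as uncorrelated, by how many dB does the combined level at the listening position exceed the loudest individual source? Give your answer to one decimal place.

Incoherent sources sum as intensities:
L_total = 10·log₁₀(10^(79.1/10) + 10^(76.4/10) + 10^(81.8/10)) = 84.41 dB SPL.
Excess over the loudest (81.8 dB): 84.41 − 81.8 = 2.6 dB.

2.6 dB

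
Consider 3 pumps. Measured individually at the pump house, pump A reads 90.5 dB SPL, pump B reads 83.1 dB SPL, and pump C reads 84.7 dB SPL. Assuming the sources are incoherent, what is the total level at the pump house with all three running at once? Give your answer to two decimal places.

92.10 dB SPL

Uncorrelated sources add in intensity (power), not in dB.
L_total = 10·log₁₀(10^(90.5/10) + 10^(83.1/10) + 10^(84.7/10)) = 10·log₁₀(1621000000) = 92.10 dB SPL.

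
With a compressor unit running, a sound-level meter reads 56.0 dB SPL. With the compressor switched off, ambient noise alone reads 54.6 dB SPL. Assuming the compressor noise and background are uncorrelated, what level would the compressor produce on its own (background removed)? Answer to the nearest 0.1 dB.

50.4 dB SPL

Subtract intensities: L_src = 10·log₁₀(10^(L_total/10) − 10^(L_bg/10)).
L_src = 10·log₁₀(10^(56.0/10) − 10^(54.6/10)) = 10·log₁₀(109700) = 50.4 dB SPL.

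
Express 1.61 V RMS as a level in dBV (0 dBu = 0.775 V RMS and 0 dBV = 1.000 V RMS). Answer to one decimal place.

+4.1 dBV

dBV = 20·log₁₀(V / 1.000 V).
20·log₁₀(1.61/1.000) = +4.1 dBV.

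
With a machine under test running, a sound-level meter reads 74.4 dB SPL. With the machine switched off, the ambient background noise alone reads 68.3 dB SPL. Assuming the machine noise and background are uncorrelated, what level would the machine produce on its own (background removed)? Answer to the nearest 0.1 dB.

73.2 dB SPL

Background correction is a power subtraction:
L_src = 10·log₁₀(10^(74.4/10) − 10^(68.3/10)) = 10·log₁₀(20780000) = 73.2 dB SPL.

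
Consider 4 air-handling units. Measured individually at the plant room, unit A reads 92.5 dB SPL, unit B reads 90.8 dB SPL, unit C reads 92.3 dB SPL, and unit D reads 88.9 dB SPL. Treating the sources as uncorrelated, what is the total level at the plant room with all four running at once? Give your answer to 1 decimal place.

Uncorrelated sources add in intensity (power), not in dB.
L_total = 10·log₁₀(10^(92.5/10) + 10^(90.8/10) + 10^(92.3/10) + 10^(88.9/10)) = 10·log₁₀(5455000000) = 97.4 dB SPL.

97.4 dB SPL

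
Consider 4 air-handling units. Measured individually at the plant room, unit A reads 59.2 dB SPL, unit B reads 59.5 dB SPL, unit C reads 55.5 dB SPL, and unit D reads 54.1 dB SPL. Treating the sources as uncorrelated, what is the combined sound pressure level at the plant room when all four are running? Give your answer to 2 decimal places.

63.68 dB SPL

Incoherent sources sum as intensities:
L_total = 10·log₁₀(10^(59.2/10) + 10^(59.5/10) + 10^(55.5/10) + 10^(54.1/10)) = 10·log₁₀(2335000) = 63.68 dB SPL.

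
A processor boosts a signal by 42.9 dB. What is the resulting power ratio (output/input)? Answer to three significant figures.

Power ratio = 10^(dB/10).
10^(42.9/10) = 10^(4.290) = 19500.

19500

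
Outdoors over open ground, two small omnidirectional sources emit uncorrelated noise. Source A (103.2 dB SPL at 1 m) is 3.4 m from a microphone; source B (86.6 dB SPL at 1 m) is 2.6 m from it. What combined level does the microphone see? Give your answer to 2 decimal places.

At the listener: L_A = 103.2 − 20·log₁₀(3.4) = 92.570 dB; L_B = 86.6 − 20·log₁₀(2.6) = 78.301 dB.
Combined: 10·log₁₀(10^(92.570/10)+10^(78.301/10)) = 92.73 dB SPL.

92.73 dB SPL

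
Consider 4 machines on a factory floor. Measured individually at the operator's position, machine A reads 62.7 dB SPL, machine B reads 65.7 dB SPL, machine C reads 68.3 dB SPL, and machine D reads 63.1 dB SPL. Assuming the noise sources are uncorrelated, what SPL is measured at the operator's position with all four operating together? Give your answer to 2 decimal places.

Incoherent sources sum as intensities:
L_total = 10·log₁₀(10^(62.7/10) + 10^(65.7/10) + 10^(68.3/10) + 10^(63.1/10)) = 10·log₁₀(14380000) = 71.58 dB SPL.

71.58 dB SPL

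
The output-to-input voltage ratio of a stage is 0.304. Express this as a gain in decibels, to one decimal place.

-10.3 dB

For a voltage ratio, dB = 20·log₁₀(V₂/V₁).
20·log₁₀(0.304) = -10.3 dB.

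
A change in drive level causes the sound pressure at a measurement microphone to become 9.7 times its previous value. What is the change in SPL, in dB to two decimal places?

Sound pressure is an amplitude quantity: ΔL = 20·log₁₀(p₂/p₁).
20·log₁₀(9.7) = 19.74 dB.

19.74 dB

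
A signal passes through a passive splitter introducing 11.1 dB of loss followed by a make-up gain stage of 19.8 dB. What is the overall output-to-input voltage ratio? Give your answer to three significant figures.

Net gain = (−11.1) + 19.8 = 8.7 dB.
Voltage ratio = 10^(8.7/20) = 2.72.

2.72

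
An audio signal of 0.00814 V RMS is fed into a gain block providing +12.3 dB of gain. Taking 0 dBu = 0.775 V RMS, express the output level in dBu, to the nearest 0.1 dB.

-27.3 dBu

Input level: 20·log₁₀(0.00814/0.775) = -39.57 dBu.
Output: -39.57 + 12.3 = -27.3 dBu.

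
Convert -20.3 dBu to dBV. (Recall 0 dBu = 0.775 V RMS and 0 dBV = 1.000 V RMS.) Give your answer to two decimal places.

The offset between the scales is 20·log₁₀(0.775/1.000) = −2.214 dB.
So dBV = -20.3 − 2.214 = -22.51 dBV.

-22.51 dBV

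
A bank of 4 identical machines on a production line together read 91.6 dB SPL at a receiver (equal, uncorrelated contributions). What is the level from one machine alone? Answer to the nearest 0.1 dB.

85.6 dB SPL

4 equal incoherent sources add 10·log₁₀(4) = 6.02 dB over one source.
L_one = 91.6 − 6.02 = 85.6 dB SPL.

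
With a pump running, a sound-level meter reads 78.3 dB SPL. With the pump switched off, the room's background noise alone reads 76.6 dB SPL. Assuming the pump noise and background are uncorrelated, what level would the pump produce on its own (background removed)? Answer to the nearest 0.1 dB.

73.4 dB SPL

Subtract intensities: L_src = 10·log₁₀(10^(L_total/10) − 10^(L_bg/10)).
L_src = 10·log₁₀(10^(78.3/10) − 10^(76.6/10)) = 10·log₁₀(21900000) = 73.4 dB SPL.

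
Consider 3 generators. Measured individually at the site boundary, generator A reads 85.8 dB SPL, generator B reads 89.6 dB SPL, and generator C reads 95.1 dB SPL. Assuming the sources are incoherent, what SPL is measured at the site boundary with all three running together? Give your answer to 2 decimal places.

Add the sources as powers (linear), then convert back to dB:
L_total = 10·log₁₀(10^(85.8/10) + 10^(89.6/10) + 10^(95.1/10)) = 10·log₁₀(4528000000) = 96.56 dB SPL.

96.56 dB SPL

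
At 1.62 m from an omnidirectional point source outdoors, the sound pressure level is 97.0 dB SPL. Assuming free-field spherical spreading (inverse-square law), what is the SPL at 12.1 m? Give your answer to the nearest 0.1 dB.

79.5 dB SPL

Inverse-square spreading gives ΔL = −20·log₁₀(d₂/d₁).
ΔL = −20·log₁₀(12.1/1.62) = -17.47 dB, so L₂ = 97.0 + (-17.47) = 79.5 dB SPL.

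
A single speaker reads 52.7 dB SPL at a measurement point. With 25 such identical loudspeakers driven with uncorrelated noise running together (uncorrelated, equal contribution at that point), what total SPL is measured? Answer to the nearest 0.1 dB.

66.7 dB SPL

25 equal incoherent sources raise the level by 10·log₁₀(25) = 13.98 dB.
L_total = 52.7 + 13.98 = 66.7 dB SPL.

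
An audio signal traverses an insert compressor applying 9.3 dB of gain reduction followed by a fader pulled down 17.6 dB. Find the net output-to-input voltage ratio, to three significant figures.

Net gain = (−9.3) + (−17.6) = -26.9 dB.
Voltage ratio = 10^(-26.9/20) = 0.0452.

0.0452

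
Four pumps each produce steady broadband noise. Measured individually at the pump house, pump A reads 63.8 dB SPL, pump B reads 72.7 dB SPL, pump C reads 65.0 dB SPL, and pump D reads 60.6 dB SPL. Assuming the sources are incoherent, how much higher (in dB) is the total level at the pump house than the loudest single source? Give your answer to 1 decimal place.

Incoherent sources sum as intensities:
L_total = 10·log₁₀(10^(63.8/10) + 10^(72.7/10) + 10^(65.0/10) + 10^(60.6/10)) = 74.04 dB SPL.
Excess over the loudest (72.7 dB): 74.04 − 72.7 = 1.3 dB.

1.3 dB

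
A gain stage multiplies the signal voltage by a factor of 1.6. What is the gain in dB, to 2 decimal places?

4.08 dB

Voltage is an amplitude quantity, so gain = 20·log₁₀(V_out/V_in).
20·log₁₀(1.6) = 4.08 dB.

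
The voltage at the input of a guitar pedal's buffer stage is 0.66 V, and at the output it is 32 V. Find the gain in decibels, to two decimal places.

For a voltage ratio, dB = 20·log₁₀(V₂/V₁).
20·log₁₀(32/0.66) = 20·log₁₀(48.48) = 33.71 dB.

33.71 dB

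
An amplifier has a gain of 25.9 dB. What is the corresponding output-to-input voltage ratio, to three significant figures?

19.7

Voltage ratio = 10^(dB/20).
10^(25.9/20) = 10^(1.295) = 19.7.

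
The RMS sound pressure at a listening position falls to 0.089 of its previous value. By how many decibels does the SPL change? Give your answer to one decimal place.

-21.0 dB

Sound pressure is an amplitude quantity: ΔL = 20·log₁₀(p₂/p₁).
20·log₁₀(0.089) = -21.0 dB.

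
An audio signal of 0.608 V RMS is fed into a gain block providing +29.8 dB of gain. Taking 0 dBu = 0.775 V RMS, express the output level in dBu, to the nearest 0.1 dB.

Input level: 20·log₁₀(0.608/0.775) = -2.11 dBu.
Output: -2.11 + 29.8 = +27.7 dBu.

+27.7 dBu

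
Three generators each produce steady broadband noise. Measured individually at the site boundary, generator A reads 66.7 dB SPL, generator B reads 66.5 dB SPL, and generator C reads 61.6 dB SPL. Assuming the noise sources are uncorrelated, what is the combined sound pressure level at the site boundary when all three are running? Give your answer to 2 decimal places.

Incoherent sources sum as intensities:
L_total = 10·log₁₀(10^(66.7/10) + 10^(66.5/10) + 10^(61.6/10)) = 10·log₁₀(10590000) = 70.25 dB SPL.

70.25 dB SPL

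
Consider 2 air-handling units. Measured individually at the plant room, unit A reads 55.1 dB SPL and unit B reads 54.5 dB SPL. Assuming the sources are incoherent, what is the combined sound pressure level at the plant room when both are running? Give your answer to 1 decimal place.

57.8 dB SPL

Add the sources as powers (linear), then convert back to dB:
L_total = 10·log₁₀(10^(55.1/10) + 10^(54.5/10)) = 10·log₁₀(605400) = 57.8 dB SPL.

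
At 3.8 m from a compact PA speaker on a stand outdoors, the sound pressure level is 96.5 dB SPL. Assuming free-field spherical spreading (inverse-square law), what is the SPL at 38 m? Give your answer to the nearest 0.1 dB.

76.5 dB SPL

For a point source in a free field, ΔL = −20·log₁₀(d₂/d₁).
ΔL = −20·log₁₀(38/3.8) = -20.00 dB, so L₂ = 96.5 + (-20.00) = 76.5 dB SPL.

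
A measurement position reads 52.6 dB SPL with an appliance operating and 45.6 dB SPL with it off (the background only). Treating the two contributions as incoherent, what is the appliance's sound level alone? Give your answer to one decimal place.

Background correction is a power subtraction:
L_src = 10·log₁₀(10^(52.6/10) − 10^(45.6/10)) = 10·log₁₀(145700) = 51.6 dB SPL.

51.6 dB SPL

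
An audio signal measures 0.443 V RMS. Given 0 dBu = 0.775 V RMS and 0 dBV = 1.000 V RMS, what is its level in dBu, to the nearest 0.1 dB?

dBu = 20·log₁₀(V / 0.775 V).
20·log₁₀(0.443/0.775) = -4.9 dBu.

-4.9 dBu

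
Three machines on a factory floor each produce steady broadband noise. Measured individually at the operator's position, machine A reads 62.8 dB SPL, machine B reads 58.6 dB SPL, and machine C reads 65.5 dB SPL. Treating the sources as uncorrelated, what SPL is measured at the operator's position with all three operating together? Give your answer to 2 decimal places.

67.91 dB SPL

Incoherent sources sum as intensities:
L_total = 10·log₁₀(10^(62.8/10) + 10^(58.6/10) + 10^(65.5/10)) = 10·log₁₀(6178000) = 67.91 dB SPL.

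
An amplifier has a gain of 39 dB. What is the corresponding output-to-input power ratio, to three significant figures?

7940

Power ratio = 10^(dB/10).
10^(39/10) = 10^(3.900) = 7940.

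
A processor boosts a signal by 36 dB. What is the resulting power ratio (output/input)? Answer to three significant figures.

3980

Power ratio = 10^(dB/10).
10^(36/10) = 10^(3.600) = 3980.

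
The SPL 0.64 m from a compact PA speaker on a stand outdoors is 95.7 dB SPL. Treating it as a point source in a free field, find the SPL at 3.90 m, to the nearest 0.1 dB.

Free-field point source: level drops by 20·log₁₀ of the distance ratio.
ΔL = −20·log₁₀(3.90/0.64) = -15.70 dB, so L₂ = 95.7 + (-15.70) = 80.0 dB SPL.

80.0 dB SPL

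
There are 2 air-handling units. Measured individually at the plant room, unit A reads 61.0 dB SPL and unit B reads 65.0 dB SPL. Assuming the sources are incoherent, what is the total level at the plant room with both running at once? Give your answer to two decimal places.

Uncorrelated sources add in intensity (power), not in dB.
L_total = 10·log₁₀(10^(61.0/10) + 10^(65.0/10)) = 10·log₁₀(4421000) = 66.46 dB SPL.

66.46 dB SPL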